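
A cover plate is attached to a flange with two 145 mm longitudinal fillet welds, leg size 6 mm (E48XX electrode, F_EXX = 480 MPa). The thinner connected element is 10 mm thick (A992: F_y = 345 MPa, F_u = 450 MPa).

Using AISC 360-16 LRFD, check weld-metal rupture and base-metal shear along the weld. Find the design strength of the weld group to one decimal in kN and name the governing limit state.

Weld metal: throat = 0.707×6 = 4.242 mm, L = 2×145 = 290 mm. φR_n = 0.75 × 0.6 × 480 × 4.242 × 290 = 265.7 kN.
Base metal shear (10 mm plate): yield φR_n = 1.0×0.6×345×10×290 = 600.3 kN; rupture φR_n = 0.75×0.6×450×10×290 = 587.3 kN; take 587.3 kN (rupture).
Governing: min(265.7, 587.3) = 265.7 kN → weld metal.

265.7 kN (weld metal governs)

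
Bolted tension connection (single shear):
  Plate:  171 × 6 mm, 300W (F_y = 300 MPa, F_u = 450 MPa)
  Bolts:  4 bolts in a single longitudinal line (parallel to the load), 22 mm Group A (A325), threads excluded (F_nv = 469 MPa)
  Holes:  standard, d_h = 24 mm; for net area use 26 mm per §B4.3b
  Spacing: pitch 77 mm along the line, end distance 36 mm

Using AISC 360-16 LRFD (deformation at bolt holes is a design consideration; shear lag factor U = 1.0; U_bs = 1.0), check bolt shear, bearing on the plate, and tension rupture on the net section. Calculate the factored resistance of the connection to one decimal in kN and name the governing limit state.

293.6 kN (net-section rupture governs)

Bolt shear: A_b = π(22)²/4 = 380.13 mm². φR_n = 0.75 × 469 × 380.13 × 4 × 1 = 534.8 kN.
Bearing (6 mm plate, F_u = 450 MPa): end bolts L_c = 36 − 24/2 = 24, R_n = min(1.2×24×6×450, 2.4×22×6×450) = 77.76 kN/bolt; interior L_c = 77 − 24 = 53, R_n = 142.56 kN/bolt. φR_n = 0.75 × (1×77.76 + 3×142.56) = 379.1 kN.
Tension rupture (net): A_n = (171 − 1×26)×6 = 870 mm² (U = 1.0, A_e = A_n). φR_n = 0.75 × 450 × 870 = 293.6 kN.
Governing: min(534.8, 379.1, 293.6) = 293.6 kN → net-section rupture.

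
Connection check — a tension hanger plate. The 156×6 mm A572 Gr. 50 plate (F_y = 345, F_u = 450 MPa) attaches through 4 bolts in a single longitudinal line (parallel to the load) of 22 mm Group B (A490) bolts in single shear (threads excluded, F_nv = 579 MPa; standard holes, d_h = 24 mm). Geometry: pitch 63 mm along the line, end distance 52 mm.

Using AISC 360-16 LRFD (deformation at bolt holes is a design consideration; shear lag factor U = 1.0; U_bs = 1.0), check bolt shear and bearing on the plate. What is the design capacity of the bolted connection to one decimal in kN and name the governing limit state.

Bolt shear: A_b = π(22)²/4 = 380.13 mm². φR_n = 0.75 × 579 × 380.13 × 4 × 1 = 660.3 kN.
Bearing (6 mm plate, F_u = 450 MPa): end bolts L_c = 52 − 24/2 = 40, R_n = min(1.2×40×6×450, 2.4×22×6×450) = 129.6 kN/bolt; interior L_c = 63 − 24 = 39, R_n = 126.36 kN/bolt. φR_n = 0.75 × (1×129.6 + 3×126.36) = 381.5 kN.
Governing: min(660.3, 381.5) = 381.5 kN → bearing.

381.5 kN (bearing governs)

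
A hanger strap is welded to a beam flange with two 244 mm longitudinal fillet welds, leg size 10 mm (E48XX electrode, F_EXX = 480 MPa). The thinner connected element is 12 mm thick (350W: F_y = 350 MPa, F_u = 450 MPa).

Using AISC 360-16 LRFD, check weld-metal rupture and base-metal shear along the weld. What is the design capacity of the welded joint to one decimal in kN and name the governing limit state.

745.2 kN (weld metal governs)

Weld metal: throat = 0.707×10 = 7.07 mm, L = 2×244 = 488 mm. φR_n = 0.75 × 0.6 × 480 × 7.07 × 488 = 745.2 kN.
Base metal shear (12 mm plate): yield φR_n = 1.0×0.6×350×12×488 = 1229.8 kN; rupture φR_n = 0.75×0.6×450×12×488 = 1185.8 kN; take 1185.8 kN (rupture).
Governing: min(745.2, 1185.8) = 745.2 kN → weld metal.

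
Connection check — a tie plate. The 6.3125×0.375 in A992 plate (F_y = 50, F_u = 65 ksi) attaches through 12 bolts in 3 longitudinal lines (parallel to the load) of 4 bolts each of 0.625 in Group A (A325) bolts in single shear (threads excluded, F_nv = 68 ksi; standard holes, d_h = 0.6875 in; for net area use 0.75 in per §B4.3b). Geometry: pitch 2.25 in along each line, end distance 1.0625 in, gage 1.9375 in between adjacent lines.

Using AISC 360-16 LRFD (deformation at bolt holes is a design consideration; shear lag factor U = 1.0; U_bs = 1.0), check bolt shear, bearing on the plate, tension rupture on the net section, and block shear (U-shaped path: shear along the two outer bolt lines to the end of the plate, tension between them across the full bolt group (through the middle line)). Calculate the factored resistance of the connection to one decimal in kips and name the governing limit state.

Bolt shear: A_b = π(0.625)²/4 = 0.3068 in². φR_n = 0.75 × 68 × 0.3068 × 12 × 1 = 187.8 kips.
Bearing (0.375 in plate, F_u = 65 ksi): end bolts L_c = 1.0625 − 0.6875/2 = 0.71875, R_n = min(1.2×0.71875×0.375×65, 2.4×0.625×0.375×65) = 21.023 kips/bolt; interior L_c = 2.25 − 0.6875 = 1.5625, R_n = 36.563 kips/bolt. φR_n = 0.75 × (3×21.023 + 9×36.563) = 294.1 kips.
Tension rupture (net): A_n = (6.3125 − 3×0.75)×0.375 = 1.5234 in² (U = 1.0, A_e = A_n). φR_n = 0.75 × 65 × 1.5234 = 74.3 kips.
Block shear: shear path 2×[1.0625+3×2.25] = 2×7.8125 in, A_gv = 5.8594, A_nv = 2×(7.8125 − 3.5×0.75)×0.375 = 3.8906 in²; tension across gage: (3.875 − 2×0.75)×0.375 = 0.89063 in². R_n = min(0.6×65×3.8906, 0.6×50×5.8594) + 1.0×65×0.89063 = min(151.73, 175.78) + 57.891 = 209.62 kips. φR_n = 0.75 × 209.62 = 157.2 kips.
Governing: min(187.8, 294.1, 74.3, 157.2) = 74.3 kips → net-section rupture.

74.3 kips (net-section rupture governs)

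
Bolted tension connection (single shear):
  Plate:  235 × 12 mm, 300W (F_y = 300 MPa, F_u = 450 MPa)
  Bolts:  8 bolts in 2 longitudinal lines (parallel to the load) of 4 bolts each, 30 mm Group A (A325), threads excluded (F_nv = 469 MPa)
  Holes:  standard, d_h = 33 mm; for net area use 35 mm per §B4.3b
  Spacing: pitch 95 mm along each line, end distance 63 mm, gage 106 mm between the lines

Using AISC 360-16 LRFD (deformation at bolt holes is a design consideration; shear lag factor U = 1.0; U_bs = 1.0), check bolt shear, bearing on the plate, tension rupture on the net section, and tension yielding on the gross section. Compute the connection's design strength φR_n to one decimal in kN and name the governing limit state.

Bolt shear: A_b = π(30)²/4 = 706.86 mm². φR_n = 0.75 × 469 × 706.86 × 8 × 1 = 1989.1 kN.
Bearing (12 mm plate, F_u = 450 MPa): end bolts L_c = 63 − 33/2 = 46.5, R_n = min(1.2×46.5×12×450, 2.4×30×12×450) = 301.32 kN/bolt; interior L_c = 95 − 33 = 62, R_n = 388.8 kN/bolt. φR_n = 0.75 × (2×301.32 + 6×388.8) = 2201.6 kN.
Tension rupture (net): A_n = (235 − 2×35)×12 = 1980 mm² (U = 1.0, A_e = A_n). φR_n = 0.75 × 450 × 1980 = 668.3 kN.
Tension yield (gross): A_g = 235×12 = 2820 mm². φR_n = 0.90 × 300 × 2820 = 761.4 kN.
Governing: min(1989.1, 2201.6, 668.3, 761.4) = 668.3 kN → net-section rupture.

668.3 kN (net-section rupture governs)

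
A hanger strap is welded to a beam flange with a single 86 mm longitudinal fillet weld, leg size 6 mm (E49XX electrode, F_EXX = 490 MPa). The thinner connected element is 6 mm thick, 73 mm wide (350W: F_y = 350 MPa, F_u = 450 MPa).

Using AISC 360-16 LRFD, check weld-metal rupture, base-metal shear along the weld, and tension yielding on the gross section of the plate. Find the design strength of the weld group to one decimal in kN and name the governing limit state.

Weld metal: throat = 0.707×6 = 4.242 mm, L = 86 mm. φR_n = 0.75 × 0.6 × 490 × 4.242 × 86 = 80.4 kN.
Base metal shear (6 mm plate): yield φR_n = 1.0×0.6×350×6×86 = 108.4 kN; rupture φR_n = 0.75×0.6×450×6×86 = 104.5 kN; take 104.5 kN (rupture).
Tension yield (gross): A_g = 73×6 = 438 mm². φR_n = 0.90 × 350 × 438 = 138.0 kN.
Governing: min(80.4, 104.5, 138.0) = 80.4 kN → weld metal.

80.4 kN (weld metal governs)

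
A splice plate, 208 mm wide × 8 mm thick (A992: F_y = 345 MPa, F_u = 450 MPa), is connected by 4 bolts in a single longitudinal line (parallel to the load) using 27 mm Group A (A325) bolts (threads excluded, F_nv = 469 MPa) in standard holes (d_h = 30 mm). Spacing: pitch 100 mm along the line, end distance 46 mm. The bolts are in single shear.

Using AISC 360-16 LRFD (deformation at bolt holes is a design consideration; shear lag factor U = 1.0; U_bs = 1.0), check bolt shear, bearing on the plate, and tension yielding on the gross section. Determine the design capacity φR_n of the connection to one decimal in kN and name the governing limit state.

Bolt shear: A_b = π(27)²/4 = 572.56 mm². φR_n = 0.75 × 469 × 572.56 × 4 × 1 = 805.6 kN.
Bearing (8 mm plate, F_u = 450 MPa): end bolts L_c = 46 − 30/2 = 31, R_n = min(1.2×31×8×450, 2.4×27×8×450) = 133.92 kN/bolt; interior L_c = 100 − 30 = 70, R_n = 233.28 kN/bolt. φR_n = 0.75 × (1×133.92 + 3×233.28) = 625.3 kN.
Tension yield (gross): A_g = 208×8 = 1664 mm². φR_n = 0.90 × 345 × 1664 = 516.7 kN.
Governing: min(805.6, 625.3, 516.7) = 516.7 kN → gross-section yield.

516.7 kN (gross-section yield governs)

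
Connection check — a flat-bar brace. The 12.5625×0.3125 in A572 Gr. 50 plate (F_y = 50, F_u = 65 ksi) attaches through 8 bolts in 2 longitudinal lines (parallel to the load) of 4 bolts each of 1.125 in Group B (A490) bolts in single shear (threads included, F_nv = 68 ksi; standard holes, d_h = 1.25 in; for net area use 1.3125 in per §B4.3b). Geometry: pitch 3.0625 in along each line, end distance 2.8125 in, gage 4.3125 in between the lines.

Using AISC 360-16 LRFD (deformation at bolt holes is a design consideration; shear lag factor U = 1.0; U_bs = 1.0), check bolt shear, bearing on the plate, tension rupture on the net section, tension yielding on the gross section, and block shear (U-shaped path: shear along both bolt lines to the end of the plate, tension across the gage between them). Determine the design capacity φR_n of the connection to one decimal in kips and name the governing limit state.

151.4 kips (net-section rupture governs)

Bolt shear: A_b = π(1.125)²/4 = 0.99402 in². φR_n = 0.75 × 68 × 0.99402 × 8 × 1 = 405.6 kips.
Bearing (0.3125 in plate, F_u = 65 ksi): end bolts L_c = 2.8125 − 1.25/2 = 2.1875, R_n = min(1.2×2.1875×0.3125×65, 2.4×1.125×0.3125×65) = 53.32 kips/bolt; interior L_c = 3.0625 − 1.25 = 1.8125, R_n = 44.18 kips/bolt. φR_n = 0.75 × (2×53.32 + 6×44.18) = 278.8 kips.
Tension rupture (net): A_n = (12.5625 − 2×1.3125)×0.3125 = 3.1055 in² (U = 1.0, A_e = A_n). φR_n = 0.75 × 65 × 3.1055 = 151.4 kips.
Tension yield (gross): A_g = 12.5625×0.3125 = 3.9258 in². φR_n = 0.90 × 50 × 3.9258 = 176.7 kips.
Block shear: shear path 2×[2.8125+3×3.0625] = 2×12 in, A_gv = 7.5, A_nv = 2×(12 − 3.5×1.3125)×0.3125 = 4.6289 in²; tension across gage: (4.3125 − 1×1.3125)×0.3125 = 0.9375 in². R_n = min(0.6×65×4.6289, 0.6×50×7.5) + 1.0×65×0.9375 = min(180.53, 225) + 60.938 = 241.47 kips. φR_n = 0.75 × 241.47 = 181.1 kips.
Governing: min(405.6, 278.8, 151.4, 176.7, 181.1) = 151.4 kips → net-section rupture.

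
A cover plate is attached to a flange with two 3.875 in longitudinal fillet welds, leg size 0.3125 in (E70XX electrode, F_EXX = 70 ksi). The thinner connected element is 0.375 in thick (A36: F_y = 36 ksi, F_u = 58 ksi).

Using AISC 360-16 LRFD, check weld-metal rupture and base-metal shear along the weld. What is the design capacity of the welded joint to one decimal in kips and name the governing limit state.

53.9 kips (weld metal governs)

Weld metal: throat = 0.707×0.3125 = 0.22094 in, L = 2×3.875 = 7.75 in. φR_n = 0.75 × 0.6 × 70 × 0.22094 × 7.75 = 53.9 kips.
Base metal shear (0.375 in plate): yield φR_n = 1.0×0.6×36×0.375×7.75 = 62.8 kips; rupture φR_n = 0.75×0.6×58×0.375×7.75 = 75.9 kips; take 62.8 kips (yield).
Governing: min(53.9, 62.8) = 53.9 kips → weld metal.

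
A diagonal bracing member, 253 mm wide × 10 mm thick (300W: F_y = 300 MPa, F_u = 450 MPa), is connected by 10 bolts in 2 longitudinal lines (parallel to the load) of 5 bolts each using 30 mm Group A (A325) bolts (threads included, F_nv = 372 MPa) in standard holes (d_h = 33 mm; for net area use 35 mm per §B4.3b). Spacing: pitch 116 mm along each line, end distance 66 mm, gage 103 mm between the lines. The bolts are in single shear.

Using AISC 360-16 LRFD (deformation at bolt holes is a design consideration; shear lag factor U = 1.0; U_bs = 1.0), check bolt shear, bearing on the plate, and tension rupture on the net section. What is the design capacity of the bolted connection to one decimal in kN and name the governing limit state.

617.6 kN (net-section rupture governs)

Bolt shear: A_b = π(30)²/4 = 706.86 mm². φR_n = 0.75 × 372 × 706.86 × 10 × 1 = 1972.1 kN.
Bearing (10 mm plate, F_u = 450 MPa): end bolts L_c = 66 − 33/2 = 49.5, R_n = min(1.2×49.5×10×450, 2.4×30×10×450) = 267.3 kN/bolt; interior L_c = 116 − 33 = 83, R_n = 324 kN/bolt. φR_n = 0.75 × (2×267.3 + 8×324) = 2345.0 kN.
Tension rupture (net): A_n = (253 − 2×35)×10 = 1830 mm² (U = 1.0, A_e = A_n). φR_n = 0.75 × 450 × 1830 = 617.6 kN.
Governing: min(1972.1, 2345.0, 617.6) = 617.6 kN → net-section rupture.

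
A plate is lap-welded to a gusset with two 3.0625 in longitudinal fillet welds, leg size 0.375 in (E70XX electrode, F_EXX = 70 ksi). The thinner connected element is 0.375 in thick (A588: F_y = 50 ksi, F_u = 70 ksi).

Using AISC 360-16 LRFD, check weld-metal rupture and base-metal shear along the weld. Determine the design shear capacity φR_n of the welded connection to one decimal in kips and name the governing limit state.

Weld metal: throat = 0.707×0.375 = 0.26513 in, L = 2×3.0625 = 6.125 in. φR_n = 0.75 × 0.6 × 70 × 0.26513 × 6.125 = 51.2 kips.
Base metal shear (0.375 in plate): yield φR_n = 1.0×0.6×50×0.375×6.125 = 68.9 kips; rupture φR_n = 0.75×0.6×70×0.375×6.125 = 72.4 kips; take 68.9 kips (yield).
Governing: min(51.2, 68.9) = 51.2 kips → weld metal.

51.2 kips (weld metal governs)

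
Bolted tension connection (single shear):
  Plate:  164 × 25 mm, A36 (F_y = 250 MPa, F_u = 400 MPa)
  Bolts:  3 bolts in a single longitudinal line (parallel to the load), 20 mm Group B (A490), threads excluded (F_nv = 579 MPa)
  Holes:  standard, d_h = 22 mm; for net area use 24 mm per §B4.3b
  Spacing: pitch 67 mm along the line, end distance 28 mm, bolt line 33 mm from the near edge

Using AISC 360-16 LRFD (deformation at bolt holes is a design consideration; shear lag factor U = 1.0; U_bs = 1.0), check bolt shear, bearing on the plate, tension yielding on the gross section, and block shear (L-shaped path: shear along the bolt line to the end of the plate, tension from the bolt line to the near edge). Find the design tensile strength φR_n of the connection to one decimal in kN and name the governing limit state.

409.3 kN (bolt shear governs)

Bolt shear: A_b = π(20)²/4 = 314.16 mm². φR_n = 0.75 × 579 × 314.16 × 3 × 1 = 409.3 kN.
Bearing (25 mm plate, F_u = 400 MPa): end bolts L_c = 28 − 22/2 = 17, R_n = min(1.2×17×25×400, 2.4×20×25×400) = 204 kN/bolt; interior L_c = 67 − 22 = 45, R_n = 480 kN/bolt. φR_n = 0.75 × (1×204 + 2×480) = 873.0 kN.
Tension yield (gross): A_g = 164×25 = 4100 mm². φR_n = 0.90 × 250 × 4100 = 922.5 kN.
Block shear: shear path 1×[28+2×67] = 1×162 mm, A_gv = 4050, A_nv = 1×(162 − 2.5×24)×25 = 2550 mm²; tension to near edge: (33 − 0.5×24)×25 = 525 mm². R_n = min(0.6×400×2550, 0.6×250×4050) + 1.0×400×525 = min(612, 607.5) + 210 = 817.5 kN. φR_n = 0.75 × 817.5 = 613.1 kN.
Governing: min(409.3, 873.0, 922.5, 613.1) = 409.3 kN → bolt shear.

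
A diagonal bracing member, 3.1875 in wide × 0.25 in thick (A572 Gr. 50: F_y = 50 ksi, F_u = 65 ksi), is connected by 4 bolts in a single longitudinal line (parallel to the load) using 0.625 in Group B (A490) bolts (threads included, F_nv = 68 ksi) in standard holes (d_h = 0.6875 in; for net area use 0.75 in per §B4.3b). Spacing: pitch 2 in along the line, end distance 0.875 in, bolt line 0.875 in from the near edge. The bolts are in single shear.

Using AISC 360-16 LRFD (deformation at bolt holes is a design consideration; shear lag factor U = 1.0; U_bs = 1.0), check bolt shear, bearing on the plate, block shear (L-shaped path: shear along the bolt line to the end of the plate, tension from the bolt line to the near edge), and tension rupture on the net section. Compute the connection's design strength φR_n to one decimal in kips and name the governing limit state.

29.7 kips (net-section rupture governs)

Bolt shear: A_b = π(0.625)²/4 = 0.3068 in². φR_n = 0.75 × 68 × 0.3068 × 4 × 1 = 62.6 kips.
Bearing (0.25 in plate, F_u = 65 ksi): end bolts L_c = 0.875 − 0.6875/2 = 0.53125, R_n = min(1.2×0.53125×0.25×65, 2.4×0.625×0.25×65) = 10.359 kips/bolt; interior L_c = 2 − 0.6875 = 1.3125, R_n = 24.375 kips/bolt. φR_n = 0.75 × (1×10.359 + 3×24.375) = 62.6 kips.
Block shear: shear path 1×[0.875+3×2] = 1×6.875 in, A_gv = 1.7188, A_nv = 1×(6.875 − 3.5×0.75)×0.25 = 1.0625 in²; tension to near edge: (0.875 − 0.5×0.75)×0.25 = 0.125 in². R_n = min(0.6×65×1.0625, 0.6×50×1.7188) + 1.0×65×0.125 = min(41.438, 51.564) + 8.125 = 49.563 kips. φR_n = 0.75 × 49.563 = 37.2 kips.
Tension rupture (net): A_n = (3.1875 − 1×0.75)×0.25 = 0.60938 in² (U = 1.0, A_e = A_n). φR_n = 0.75 × 65 × 0.60938 = 29.7 kips.
Governing: min(62.6, 62.6, 37.2, 29.7) = 29.7 kips → net-section rupture.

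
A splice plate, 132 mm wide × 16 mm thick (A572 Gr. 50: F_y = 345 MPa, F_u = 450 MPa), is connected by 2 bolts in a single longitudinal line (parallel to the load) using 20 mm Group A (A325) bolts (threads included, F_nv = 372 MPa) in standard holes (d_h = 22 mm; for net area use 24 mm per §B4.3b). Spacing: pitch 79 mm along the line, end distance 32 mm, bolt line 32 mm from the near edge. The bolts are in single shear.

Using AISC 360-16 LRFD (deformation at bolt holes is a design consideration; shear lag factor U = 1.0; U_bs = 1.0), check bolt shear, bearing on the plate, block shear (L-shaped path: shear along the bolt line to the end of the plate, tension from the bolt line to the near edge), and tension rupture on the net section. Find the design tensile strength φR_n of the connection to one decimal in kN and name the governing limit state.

Bolt shear: A_b = π(20)²/4 = 314.16 mm². φR_n = 0.75 × 372 × 314.16 × 2 × 1 = 175.3 kN.
Bearing (16 mm plate, F_u = 450 MPa): end bolts L_c = 32 − 22/2 = 21, R_n = min(1.2×21×16×450, 2.4×20×16×450) = 181.44 kN/bolt; interior L_c = 79 − 22 = 57, R_n = 345.6 kN/bolt. φR_n = 0.75 × (1×181.44 + 1×345.6) = 395.3 kN.
Block shear: shear path 1×[32+1×79] = 1×111 mm, A_gv = 1776, A_nv = 1×(111 − 1.5×24)×16 = 1200 mm²; tension to near edge: (32 − 0.5×24)×16 = 320 mm². R_n = min(0.6×450×1200, 0.6×345×1776) + 1.0×450×320 = min(324, 367.63) + 144 = 468 kN. φR_n = 0.75 × 468 = 351.0 kN.
Tension rupture (net): A_n = (132 − 1×24)×16 = 1728 mm² (U = 1.0, A_e = A_n). φR_n = 0.75 × 450 × 1728 = 583.2 kN.
Governing: min(175.3, 395.3, 351.0, 583.2) = 175.3 kN → bolt shear.

175.3 kN (bolt shear governs)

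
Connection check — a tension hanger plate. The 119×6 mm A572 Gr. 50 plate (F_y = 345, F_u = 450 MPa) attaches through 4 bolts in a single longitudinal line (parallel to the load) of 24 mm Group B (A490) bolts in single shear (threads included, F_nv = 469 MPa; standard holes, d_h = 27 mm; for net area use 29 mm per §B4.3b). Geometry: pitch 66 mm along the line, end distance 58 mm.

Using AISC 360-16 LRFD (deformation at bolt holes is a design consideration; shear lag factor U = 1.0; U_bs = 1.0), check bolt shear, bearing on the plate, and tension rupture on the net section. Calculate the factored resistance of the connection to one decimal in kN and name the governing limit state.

Bolt shear: A_b = π(24)²/4 = 452.39 mm². φR_n = 0.75 × 469 × 452.39 × 4 × 1 = 636.5 kN.
Bearing (6 mm plate, F_u = 450 MPa): end bolts L_c = 58 − 27/2 = 44.5, R_n = min(1.2×44.5×6×450, 2.4×24×6×450) = 144.18 kN/bolt; interior L_c = 66 − 27 = 39, R_n = 126.36 kN/bolt. φR_n = 0.75 × (1×144.18 + 3×126.36) = 392.4 kN.
Tension rupture (net): A_n = (119 − 1×29)×6 = 540 mm² (U = 1.0, A_e = A_n). φR_n = 0.75 × 450 × 540 = 182.3 kN.
Governing: min(636.5, 392.4, 182.3) = 182.3 kN → net-section rupture.

182.3 kN (net-section rupture governs)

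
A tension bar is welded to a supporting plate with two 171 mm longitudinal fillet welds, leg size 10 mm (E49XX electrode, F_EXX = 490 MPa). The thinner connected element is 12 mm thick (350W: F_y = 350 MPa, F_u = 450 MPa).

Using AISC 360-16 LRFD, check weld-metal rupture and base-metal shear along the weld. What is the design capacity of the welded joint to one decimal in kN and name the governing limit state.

Weld metal: throat = 0.707×10 = 7.07 mm, L = 2×171 = 342 mm. φR_n = 0.75 × 0.6 × 490 × 7.07 × 342 = 533.2 kN.
Base metal shear (12 mm plate): yield φR_n = 1.0×0.6×350×12×342 = 861.8 kN; rupture φR_n = 0.75×0.6×450×12×342 = 831.1 kN; take 831.1 kN (rupture).
Governing: min(533.2, 831.1) = 533.2 kN → weld metal.

533.2 kN (weld metal governs)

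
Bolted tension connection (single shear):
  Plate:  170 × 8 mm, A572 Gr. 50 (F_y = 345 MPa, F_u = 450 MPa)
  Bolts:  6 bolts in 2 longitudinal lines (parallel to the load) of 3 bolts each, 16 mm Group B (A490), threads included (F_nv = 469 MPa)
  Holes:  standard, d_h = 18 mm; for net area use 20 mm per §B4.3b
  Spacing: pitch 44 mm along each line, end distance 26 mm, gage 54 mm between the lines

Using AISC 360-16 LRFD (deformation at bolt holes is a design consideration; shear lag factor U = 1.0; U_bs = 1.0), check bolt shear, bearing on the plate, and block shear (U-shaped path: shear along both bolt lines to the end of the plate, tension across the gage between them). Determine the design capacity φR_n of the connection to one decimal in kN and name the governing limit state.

Bolt shear: A_b = π(16)²/4 = 201.06 mm². φR_n = 0.75 × 469 × 201.06 × 6 × 1 = 424.3 kN.
Bearing (8 mm plate, F_u = 450 MPa): end bolts L_c = 26 − 18/2 = 17, R_n = min(1.2×17×8×450, 2.4×16×8×450) = 73.44 kN/bolt; interior L_c = 44 − 18 = 26, R_n = 112.32 kN/bolt. φR_n = 0.75 × (2×73.44 + 4×112.32) = 447.1 kN.
Block shear: shear path 2×[26+2×44] = 2×114 mm, A_gv = 1824, A_nv = 2×(114 − 2.5×20)×8 = 1024 mm²; tension across gage: (54 − 1×20)×8 = 272 mm². R_n = min(0.6×450×1024, 0.6×345×1824) + 1.0×450×272 = min(276.48, 377.57) + 122.4 = 398.88 kN. φR_n = 0.75 × 398.88 = 299.2 kN.
Governing: min(424.3, 447.1, 299.2) = 299.2 kN → block shear.

299.2 kN (block shear governs)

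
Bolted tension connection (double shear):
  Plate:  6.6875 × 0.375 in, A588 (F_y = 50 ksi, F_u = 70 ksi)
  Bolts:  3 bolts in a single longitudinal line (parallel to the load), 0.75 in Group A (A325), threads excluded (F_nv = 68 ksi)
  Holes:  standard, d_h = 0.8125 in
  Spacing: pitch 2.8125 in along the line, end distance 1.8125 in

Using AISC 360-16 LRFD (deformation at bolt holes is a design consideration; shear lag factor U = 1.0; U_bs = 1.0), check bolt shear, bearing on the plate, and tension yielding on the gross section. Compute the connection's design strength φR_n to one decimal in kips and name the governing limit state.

Bolt shear: A_b = π(0.75)²/4 = 0.44179 in². φR_n = 0.75 × 68 × 0.44179 × 3 × 2 = 135.2 kips.
Bearing (0.375 in plate, F_u = 70 ksi): end bolts L_c = 1.8125 − 0.8125/2 = 1.40625, R_n = min(1.2×1.40625×0.375×70, 2.4×0.75×0.375×70) = 44.297 kips/bolt; interior L_c = 2.8125 − 0.8125 = 2, R_n = 47.25 kips/bolt. φR_n = 0.75 × (1×44.297 + 2×47.25) = 104.1 kips.
Tension yield (gross): A_g = 6.6875×0.375 = 2.5078 in². φR_n = 0.90 × 50 × 2.5078 = 112.9 kips.
Governing: min(135.2, 104.1, 112.9) = 104.1 kips → bearing.

104.1 kips (bearing governs)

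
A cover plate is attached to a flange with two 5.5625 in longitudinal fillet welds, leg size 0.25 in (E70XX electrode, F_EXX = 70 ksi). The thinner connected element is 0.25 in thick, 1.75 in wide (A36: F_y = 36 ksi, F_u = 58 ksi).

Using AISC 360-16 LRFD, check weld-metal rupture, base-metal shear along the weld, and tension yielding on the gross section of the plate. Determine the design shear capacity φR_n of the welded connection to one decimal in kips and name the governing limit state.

14.2 kips (gross-section yield governs)

Weld metal: throat = 0.707×0.25 = 0.17675 in, L = 2×5.5625 = 11.125 in. φR_n = 0.75 × 0.6 × 70 × 0.17675 × 11.125 = 61.9 kips.
Base metal shear (0.25 in plate): yield φR_n = 1.0×0.6×36×0.25×11.125 = 60.1 kips; rupture φR_n = 0.75×0.6×58×0.25×11.125 = 72.6 kips; take 60.1 kips (yield).
Tension yield (gross): A_g = 1.75×0.25 = 0.4375 in². φR_n = 0.90 × 36 × 0.4375 = 14.2 kips.
Governing: min(61.9, 60.1, 14.2) = 14.2 kips → gross-section yield.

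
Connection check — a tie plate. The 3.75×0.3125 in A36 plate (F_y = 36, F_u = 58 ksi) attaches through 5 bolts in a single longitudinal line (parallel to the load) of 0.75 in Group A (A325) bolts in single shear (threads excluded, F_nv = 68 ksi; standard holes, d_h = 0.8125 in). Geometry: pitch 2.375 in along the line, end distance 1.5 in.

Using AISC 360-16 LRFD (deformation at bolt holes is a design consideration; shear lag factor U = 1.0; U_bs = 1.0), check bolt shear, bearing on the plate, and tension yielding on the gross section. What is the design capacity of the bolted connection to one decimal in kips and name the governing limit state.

38.0 kips (gross-section yield governs)

Bolt shear: A_b = π(0.75)²/4 = 0.44179 in². φR_n = 0.75 × 68 × 0.44179 × 5 × 1 = 112.7 kips.
Bearing (0.3125 in plate, F_u = 58 ksi): end bolts L_c = 1.5 − 0.8125/2 = 1.09375, R_n = min(1.2×1.09375×0.3125×58, 2.4×0.75×0.3125×58) = 23.789 kips/bolt; interior L_c = 2.375 − 0.8125 = 1.5625, R_n = 32.625 kips/bolt. φR_n = 0.75 × (1×23.789 + 4×32.625) = 115.7 kips.
Tension yield (gross): A_g = 3.75×0.3125 = 1.1719 in². φR_n = 0.90 × 36 × 1.1719 = 38.0 kips.
Governing: min(112.7, 115.7, 38.0) = 38.0 kips → gross-section yield.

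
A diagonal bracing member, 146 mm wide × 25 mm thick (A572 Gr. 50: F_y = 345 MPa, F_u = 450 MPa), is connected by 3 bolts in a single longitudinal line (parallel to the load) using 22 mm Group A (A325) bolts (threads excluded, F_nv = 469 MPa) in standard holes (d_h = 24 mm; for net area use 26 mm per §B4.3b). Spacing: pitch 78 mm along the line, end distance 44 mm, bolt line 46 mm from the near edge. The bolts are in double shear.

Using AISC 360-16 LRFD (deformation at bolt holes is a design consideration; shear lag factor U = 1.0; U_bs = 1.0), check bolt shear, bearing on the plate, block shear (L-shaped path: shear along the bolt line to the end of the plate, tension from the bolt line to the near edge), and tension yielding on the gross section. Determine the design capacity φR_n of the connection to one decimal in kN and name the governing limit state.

802.3 kN (bolt shear governs)

Bolt shear: A_b = π(22)²/4 = 380.13 mm². φR_n = 0.75 × 469 × 380.13 × 3 × 2 = 802.3 kN.
Bearing (25 mm plate, F_u = 450 MPa): end bolts L_c = 44 − 24/2 = 32, R_n = min(1.2×32×25×450, 2.4×22×25×450) = 432 kN/bolt; interior L_c = 78 − 24 = 54, R_n = 594 kN/bolt. φR_n = 0.75 × (1×432 + 2×594) = 1215.0 kN.
Block shear: shear path 1×[44+2×78] = 1×200 mm, A_gv = 5000, A_nv = 1×(200 − 2.5×26)×25 = 3375 mm²; tension to near edge: (46 − 0.5×26)×25 = 825 mm². R_n = min(0.6×450×3375, 0.6×345×5000) + 1.0×450×825 = min(911.25, 1035) + 371.25 = 1282.5 kN. φR_n = 0.75 × 1282.5 = 961.9 kN.
Tension yield (gross): A_g = 146×25 = 3650 mm². φR_n = 0.90 × 345 × 3650 = 1133.3 kN.
Governing: min(802.3, 1215.0, 961.9, 1133.3) = 802.3 kN → bolt shear.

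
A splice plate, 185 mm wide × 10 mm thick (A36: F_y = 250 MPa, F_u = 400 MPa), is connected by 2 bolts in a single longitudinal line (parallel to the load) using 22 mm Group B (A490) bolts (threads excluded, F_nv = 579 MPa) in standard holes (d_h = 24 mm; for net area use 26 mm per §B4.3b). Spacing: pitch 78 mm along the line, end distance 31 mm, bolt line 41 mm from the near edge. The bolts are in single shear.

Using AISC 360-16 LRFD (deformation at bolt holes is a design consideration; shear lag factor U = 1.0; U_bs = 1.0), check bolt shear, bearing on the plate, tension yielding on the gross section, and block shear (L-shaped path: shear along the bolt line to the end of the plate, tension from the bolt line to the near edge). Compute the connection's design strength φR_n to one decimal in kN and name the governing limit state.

Bolt shear: A_b = π(22)²/4 = 380.13 mm². φR_n = 0.75 × 579 × 380.13 × 2 × 1 = 330.1 kN.
Bearing (10 mm plate, F_u = 400 MPa): end bolts L_c = 31 − 24/2 = 19, R_n = min(1.2×19×10×400, 2.4×22×10×400) = 91.2 kN/bolt; interior L_c = 78 − 24 = 54, R_n = 211.2 kN/bolt. φR_n = 0.75 × (1×91.2 + 1×211.2) = 226.8 kN.
Tension yield (gross): A_g = 185×10 = 1850 mm². φR_n = 0.90 × 250 × 1850 = 416.3 kN.
Block shear: shear path 1×[31+1×78] = 1×109 mm, A_gv = 1090, A_nv = 1×(109 − 1.5×26)×10 = 700 mm²; tension to near edge: (41 − 0.5×26)×10 = 280 mm². R_n = min(0.6×400×700, 0.6×250×1090) + 1.0×400×280 = min(168, 163.5) + 112 = 275.5 kN. φR_n = 0.75 × 275.5 = 206.6 kN.
Governing: min(330.1, 226.8, 416.3, 206.6) = 206.6 kN → block shear.

206.6 kN (block shear governs)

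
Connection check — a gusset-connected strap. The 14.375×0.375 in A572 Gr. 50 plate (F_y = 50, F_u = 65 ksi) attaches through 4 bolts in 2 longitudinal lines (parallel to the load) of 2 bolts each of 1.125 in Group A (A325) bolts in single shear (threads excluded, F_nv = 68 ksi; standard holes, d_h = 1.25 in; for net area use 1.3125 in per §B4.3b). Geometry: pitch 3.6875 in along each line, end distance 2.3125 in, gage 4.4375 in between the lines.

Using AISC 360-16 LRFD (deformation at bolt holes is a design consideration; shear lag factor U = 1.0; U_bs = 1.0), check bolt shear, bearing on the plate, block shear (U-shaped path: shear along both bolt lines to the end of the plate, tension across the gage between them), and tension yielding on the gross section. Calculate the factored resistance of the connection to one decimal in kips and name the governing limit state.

145.6 kips (block shear governs)

Bolt shear: A_b = π(1.125)²/4 = 0.99402 in². φR_n = 0.75 × 68 × 0.99402 × 4 × 1 = 202.8 kips.
Bearing (0.375 in plate, F_u = 65 ksi): end bolts L_c = 2.3125 − 1.25/2 = 1.6875, R_n = min(1.2×1.6875×0.375×65, 2.4×1.125×0.375×65) = 49.359 kips/bolt; interior L_c = 3.6875 − 1.25 = 2.4375, R_n = 65.813 kips/bolt. φR_n = 0.75 × (2×49.359 + 2×65.813) = 172.8 kips.
Block shear: shear path 2×[2.3125+1×3.6875] = 2×6 in, A_gv = 4.5, A_nv = 2×(6 − 1.5×1.3125)×0.375 = 3.0234 in²; tension across gage: (4.4375 − 1×1.3125)×0.375 = 1.1719 in². R_n = min(0.6×65×3.0234, 0.6×50×4.5) + 1.0×65×1.1719 = min(117.91, 135) + 76.174 = 194.08 kips. φR_n = 0.75 × 194.08 = 145.6 kips.
Tension yield (gross): A_g = 14.375×0.375 = 5.3906 in². φR_n = 0.90 × 50 × 5.3906 = 242.6 kips.
Governing: min(202.8, 172.8, 145.6, 242.6) = 145.6 kips → block shear.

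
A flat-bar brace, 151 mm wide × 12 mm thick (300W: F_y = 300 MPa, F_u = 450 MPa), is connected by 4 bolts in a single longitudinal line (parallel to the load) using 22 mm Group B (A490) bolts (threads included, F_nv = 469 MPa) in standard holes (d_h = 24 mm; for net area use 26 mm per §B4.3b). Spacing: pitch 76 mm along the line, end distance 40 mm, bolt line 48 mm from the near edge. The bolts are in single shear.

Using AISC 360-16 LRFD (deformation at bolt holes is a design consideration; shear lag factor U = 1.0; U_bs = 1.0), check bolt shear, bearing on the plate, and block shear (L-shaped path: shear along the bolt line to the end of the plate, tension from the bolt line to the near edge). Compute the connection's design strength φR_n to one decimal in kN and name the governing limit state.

534.8 kN (bolt shear governs)

Bolt shear: A_b = π(22)²/4 = 380.13 mm². φR_n = 0.75 × 469 × 380.13 × 4 × 1 = 534.8 kN.
Bearing (12 mm plate, F_u = 450 MPa): end bolts L_c = 40 − 24/2 = 28, R_n = min(1.2×28×12×450, 2.4×22×12×450) = 181.44 kN/bolt; interior L_c = 76 − 24 = 52, R_n = 285.12 kN/bolt. φR_n = 0.75 × (1×181.44 + 3×285.12) = 777.6 kN.
Block shear: shear path 1×[40+3×76] = 1×268 mm, A_gv = 3216, A_nv = 1×(268 − 3.5×26)×12 = 2124 mm²; tension to near edge: (48 − 0.5×26)×12 = 420 mm². R_n = min(0.6×450×2124, 0.6×300×3216) + 1.0×450×420 = min(573.48, 578.88) + 189 = 762.48 kN. φR_n = 0.75 × 762.48 = 571.9 kN.
Governing: min(534.8, 777.6, 571.9) = 534.8 kN → bolt shear.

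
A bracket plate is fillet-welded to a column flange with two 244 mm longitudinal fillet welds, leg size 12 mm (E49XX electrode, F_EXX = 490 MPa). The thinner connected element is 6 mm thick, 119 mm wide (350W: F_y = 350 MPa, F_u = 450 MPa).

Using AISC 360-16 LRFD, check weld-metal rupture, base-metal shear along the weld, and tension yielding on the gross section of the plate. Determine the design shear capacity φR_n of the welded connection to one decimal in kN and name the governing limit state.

224.9 kN (gross-section yield governs)

Weld metal: throat = 0.707×12 = 8.484 mm, L = 2×244 = 488 mm. φR_n = 0.75 × 0.6 × 490 × 8.484 × 488 = 912.9 kN.
Base metal shear (6 mm plate): yield φR_n = 1.0×0.6×350×6×488 = 614.9 kN; rupture φR_n = 0.75×0.6×450×6×488 = 592.9 kN; take 592.9 kN (rupture).
Tension yield (gross): A_g = 119×6 = 714 mm². φR_n = 0.90 × 350 × 714 = 224.9 kN.
Governing: min(912.9, 592.9, 224.9) = 224.9 kN → gross-section yield.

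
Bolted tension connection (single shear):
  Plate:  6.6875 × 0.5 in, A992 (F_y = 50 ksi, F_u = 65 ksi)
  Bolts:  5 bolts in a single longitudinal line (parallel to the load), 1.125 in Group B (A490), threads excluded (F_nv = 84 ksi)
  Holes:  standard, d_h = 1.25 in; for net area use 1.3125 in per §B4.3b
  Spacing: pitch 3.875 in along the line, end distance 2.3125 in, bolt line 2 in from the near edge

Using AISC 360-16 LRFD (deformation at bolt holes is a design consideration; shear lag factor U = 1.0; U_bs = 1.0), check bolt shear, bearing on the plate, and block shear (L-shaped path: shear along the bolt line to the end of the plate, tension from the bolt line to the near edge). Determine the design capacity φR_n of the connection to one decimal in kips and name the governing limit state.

Bolt shear: A_b = π(1.125)²/4 = 0.99402 in². φR_n = 0.75 × 84 × 0.99402 × 5 × 1 = 313.1 kips.
Bearing (0.5 in plate, F_u = 65 ksi): end bolts L_c = 2.3125 − 1.25/2 = 1.6875, R_n = min(1.2×1.6875×0.5×65, 2.4×1.125×0.5×65) = 65.813 kips/bolt; interior L_c = 3.875 − 1.25 = 2.625, R_n = 87.75 kips/bolt. φR_n = 0.75 × (1×65.813 + 4×87.75) = 312.6 kips.
Block shear: shear path 1×[2.3125+4×3.875] = 1×17.8125 in, A_gv = 8.9063, A_nv = 1×(17.8125 − 4.5×1.3125)×0.5 = 5.9531 in²; tension to near edge: (2 − 0.5×1.3125)×0.5 = 0.67188 in². R_n = min(0.6×65×5.9531, 0.6×50×8.9063) + 1.0×65×0.67188 = min(232.17, 267.19) + 43.672 = 275.84 kips. φR_n = 0.75 × 275.84 = 206.9 kips.
Governing: min(313.1, 312.6, 206.9) = 206.9 kips → block shear.

206.9 kips (block shear governs)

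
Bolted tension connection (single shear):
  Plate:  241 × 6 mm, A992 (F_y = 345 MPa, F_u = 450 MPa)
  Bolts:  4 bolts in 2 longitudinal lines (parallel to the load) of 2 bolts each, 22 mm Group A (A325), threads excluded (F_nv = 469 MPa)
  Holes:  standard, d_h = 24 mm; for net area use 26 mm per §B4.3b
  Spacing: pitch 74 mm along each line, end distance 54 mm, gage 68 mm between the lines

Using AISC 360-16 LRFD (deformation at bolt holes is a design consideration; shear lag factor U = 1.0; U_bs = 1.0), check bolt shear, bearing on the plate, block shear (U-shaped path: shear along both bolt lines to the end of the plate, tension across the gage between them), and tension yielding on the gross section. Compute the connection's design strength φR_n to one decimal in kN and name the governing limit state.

301.3 kN (block shear governs)

Bolt shear: A_b = π(22)²/4 = 380.13 mm². φR_n = 0.75 × 469 × 380.13 × 4 × 1 = 534.8 kN.
Bearing (6 mm plate, F_u = 450 MPa): end bolts L_c = 54 − 24/2 = 42, R_n = min(1.2×42×6×450, 2.4×22×6×450) = 136.08 kN/bolt; interior L_c = 74 − 24 = 50, R_n = 142.56 kN/bolt. φR_n = 0.75 × (2×136.08 + 2×142.56) = 418.0 kN.
Block shear: shear path 2×[54+1×74] = 2×128 mm, A_gv = 1536, A_nv = 2×(128 − 1.5×26)×6 = 1068 mm²; tension across gage: (68 − 1×26)×6 = 252 mm². R_n = min(0.6×450×1068, 0.6×345×1536) + 1.0×450×252 = min(288.36, 317.95) + 113.4 = 401.76 kN. φR_n = 0.75 × 401.76 = 301.3 kN.
Tension yield (gross): A_g = 241×6 = 1446 mm². φR_n = 0.90 × 345 × 1446 = 449.0 kN.
Governing: min(534.8, 418.0, 301.3, 449.0) = 301.3 kN → block shear.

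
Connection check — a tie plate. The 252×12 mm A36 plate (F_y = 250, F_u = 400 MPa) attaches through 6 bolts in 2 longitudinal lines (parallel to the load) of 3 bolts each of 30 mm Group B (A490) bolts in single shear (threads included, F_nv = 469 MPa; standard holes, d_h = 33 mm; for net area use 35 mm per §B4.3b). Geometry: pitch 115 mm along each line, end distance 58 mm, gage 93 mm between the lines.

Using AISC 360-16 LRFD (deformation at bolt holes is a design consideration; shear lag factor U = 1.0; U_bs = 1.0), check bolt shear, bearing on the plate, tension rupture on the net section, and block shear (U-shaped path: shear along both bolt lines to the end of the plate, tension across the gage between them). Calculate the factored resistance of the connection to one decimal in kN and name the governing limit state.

Bolt shear: A_b = π(30)²/4 = 706.86 mm². φR_n = 0.75 × 469 × 706.86 × 6 × 1 = 1491.8 kN.
Bearing (12 mm plate, F_u = 400 MPa): end bolts L_c = 58 − 33/2 = 41.5, R_n = min(1.2×41.5×12×400, 2.4×30×12×400) = 239.04 kN/bolt; interior L_c = 115 − 33 = 82, R_n = 345.6 kN/bolt. φR_n = 0.75 × (2×239.04 + 4×345.6) = 1395.4 kN.
Tension rupture (net): A_n = (252 − 2×35)×12 = 2184 mm² (U = 1.0, A_e = A_n). φR_n = 0.75 × 400 × 2184 = 655.2 kN.
Block shear: shear path 2×[58+2×115] = 2×288 mm, A_gv = 6912, A_nv = 2×(288 − 2.5×35)×12 = 4812 mm²; tension across gage: (93 − 1×35)×12 = 696 mm². R_n = min(0.6×400×4812, 0.6×250×6912) + 1.0×400×696 = min(1154.9, 1036.8) + 278.4 = 1315.2 kN. φR_n = 0.75 × 1315.2 = 986.4 kN.
Governing: min(1491.8, 1395.4, 655.2, 986.4) = 655.2 kN → net-section rupture.

655.2 kN (net-section rupture governs)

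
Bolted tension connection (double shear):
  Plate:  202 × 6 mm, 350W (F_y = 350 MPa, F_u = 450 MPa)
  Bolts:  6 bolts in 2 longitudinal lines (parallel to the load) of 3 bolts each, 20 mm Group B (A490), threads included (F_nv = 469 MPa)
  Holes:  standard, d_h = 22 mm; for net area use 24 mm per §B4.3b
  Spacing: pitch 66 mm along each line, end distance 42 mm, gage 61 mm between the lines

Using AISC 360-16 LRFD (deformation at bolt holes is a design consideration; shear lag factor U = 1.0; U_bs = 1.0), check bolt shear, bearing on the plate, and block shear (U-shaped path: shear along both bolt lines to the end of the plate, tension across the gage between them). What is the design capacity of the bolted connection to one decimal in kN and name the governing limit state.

351.9 kN (block shear governs)

Bolt shear: A_b = π(20)²/4 = 314.16 mm². φR_n = 0.75 × 469 × 314.16 × 6 × 2 = 1326.1 kN.
Bearing (6 mm plate, F_u = 450 MPa): end bolts L_c = 42 − 22/2 = 31, R_n = min(1.2×31×6×450, 2.4×20×6×450) = 100.44 kN/bolt; interior L_c = 66 − 22 = 44, R_n = 129.6 kN/bolt. φR_n = 0.75 × (2×100.44 + 4×129.6) = 539.5 kN.
Block shear: shear path 2×[42+2×66] = 2×174 mm, A_gv = 2088, A_nv = 2×(174 − 2.5×24)×6 = 1368 mm²; tension across gage: (61 − 1×24)×6 = 222 mm². R_n = min(0.6×450×1368, 0.6×350×2088) + 1.0×450×222 = min(369.36, 438.48) + 99.9 = 469.26 kN. φR_n = 0.75 × 469.26 = 351.9 kN.
Governing: min(1326.1, 539.5, 351.9) = 351.9 kN → block shear.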